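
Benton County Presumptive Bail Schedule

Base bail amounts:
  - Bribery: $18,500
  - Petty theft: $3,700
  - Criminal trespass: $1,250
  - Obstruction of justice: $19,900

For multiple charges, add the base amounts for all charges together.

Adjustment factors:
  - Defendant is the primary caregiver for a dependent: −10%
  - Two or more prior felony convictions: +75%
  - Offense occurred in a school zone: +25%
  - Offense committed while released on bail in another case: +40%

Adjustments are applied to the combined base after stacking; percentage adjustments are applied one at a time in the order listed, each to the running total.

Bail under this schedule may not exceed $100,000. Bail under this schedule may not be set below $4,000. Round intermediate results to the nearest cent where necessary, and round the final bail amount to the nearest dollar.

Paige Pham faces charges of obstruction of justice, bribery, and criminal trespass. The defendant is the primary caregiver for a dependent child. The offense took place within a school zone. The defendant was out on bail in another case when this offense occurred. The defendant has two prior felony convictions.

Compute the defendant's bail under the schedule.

$100,000

Base amounts from the schedule: obstruction of justice $19,900; bribery $18,500; criminal trespass $1,250.
Stacking rule: sum of all bases. $19,900 + $18,500 + $1,250 = $39,650.
Defendant is the primary caregiver for a dependent (−10%): $39,650 × 0.9 = $35,685.
Two or more prior felony convictions (+75%): $35,685 × 1.75 = $62,448.75.
Offense occurred in a school zone (+25%): $62,448.75 × 1.25 = $78,060.94.
Offense committed while released on bail in another case (+40%): $78,060.94 × 1.4 = $109,285.32.
Result $109,285.32 exceeds the maximum of $100,000; bail is capped at $100,000.
$100,000 is at or above the $4,000 minimum.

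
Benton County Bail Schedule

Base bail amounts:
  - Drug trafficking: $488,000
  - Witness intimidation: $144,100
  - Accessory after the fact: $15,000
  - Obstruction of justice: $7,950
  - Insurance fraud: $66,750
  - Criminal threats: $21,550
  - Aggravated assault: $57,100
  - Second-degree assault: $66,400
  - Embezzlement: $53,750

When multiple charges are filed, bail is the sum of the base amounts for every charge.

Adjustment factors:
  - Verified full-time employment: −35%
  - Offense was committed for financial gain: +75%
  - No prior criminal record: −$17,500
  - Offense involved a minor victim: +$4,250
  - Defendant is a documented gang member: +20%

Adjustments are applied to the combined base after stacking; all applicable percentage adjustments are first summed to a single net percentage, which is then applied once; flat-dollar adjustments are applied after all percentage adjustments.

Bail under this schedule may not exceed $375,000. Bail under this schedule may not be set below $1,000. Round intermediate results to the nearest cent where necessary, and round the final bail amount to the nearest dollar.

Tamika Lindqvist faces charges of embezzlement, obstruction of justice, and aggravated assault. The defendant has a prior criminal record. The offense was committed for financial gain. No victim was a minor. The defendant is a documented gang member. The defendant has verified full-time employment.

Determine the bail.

$190,080

Base amounts from the schedule: embezzlement $53,750; obstruction of justice $7,950; aggravated assault $57,100.
Stacking rule: sum of all bases. $53,750 + $7,950 + $57,100 = $118,800.
Net percentage adjustment: −35% +75% +20% = +60%. $118,800 × 1.6 = $190,080.
$190,080 is within the $375,000 maximum.
$190,080 is at or above the $1,000 minimum.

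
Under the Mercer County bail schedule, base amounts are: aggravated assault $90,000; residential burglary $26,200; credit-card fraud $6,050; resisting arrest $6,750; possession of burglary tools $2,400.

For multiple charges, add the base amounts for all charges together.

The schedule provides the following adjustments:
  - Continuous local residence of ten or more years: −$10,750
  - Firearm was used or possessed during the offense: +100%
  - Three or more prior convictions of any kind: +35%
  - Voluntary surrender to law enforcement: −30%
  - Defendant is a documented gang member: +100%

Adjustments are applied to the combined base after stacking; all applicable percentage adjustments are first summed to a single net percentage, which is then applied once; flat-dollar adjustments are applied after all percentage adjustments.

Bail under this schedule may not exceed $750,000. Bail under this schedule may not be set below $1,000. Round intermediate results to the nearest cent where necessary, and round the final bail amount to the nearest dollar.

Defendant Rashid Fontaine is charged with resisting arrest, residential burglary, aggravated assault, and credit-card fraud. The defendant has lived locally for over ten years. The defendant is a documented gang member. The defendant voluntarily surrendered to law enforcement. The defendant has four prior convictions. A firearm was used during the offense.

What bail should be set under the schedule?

$382,700

Base amounts from the schedule: resisting arrest $6,750; residential burglary $26,200; aggravated assault $90,000; credit-card fraud $6,050.
Stacking rule: sum of all bases. $6,750 + $26,200 + $90,000 + $6,050 = $129,000.
Net percentage adjustment: +100% +35% −30% +100% = +205%. $129,000 × 3.05 = $393,450.
Continuous local residence of ten or more years (−$10,750 flat): $393,450 − $10,750 = $382,700.
$382,700 is within the $750,000 maximum.
$382,700 is at or above the $1,000 minimum.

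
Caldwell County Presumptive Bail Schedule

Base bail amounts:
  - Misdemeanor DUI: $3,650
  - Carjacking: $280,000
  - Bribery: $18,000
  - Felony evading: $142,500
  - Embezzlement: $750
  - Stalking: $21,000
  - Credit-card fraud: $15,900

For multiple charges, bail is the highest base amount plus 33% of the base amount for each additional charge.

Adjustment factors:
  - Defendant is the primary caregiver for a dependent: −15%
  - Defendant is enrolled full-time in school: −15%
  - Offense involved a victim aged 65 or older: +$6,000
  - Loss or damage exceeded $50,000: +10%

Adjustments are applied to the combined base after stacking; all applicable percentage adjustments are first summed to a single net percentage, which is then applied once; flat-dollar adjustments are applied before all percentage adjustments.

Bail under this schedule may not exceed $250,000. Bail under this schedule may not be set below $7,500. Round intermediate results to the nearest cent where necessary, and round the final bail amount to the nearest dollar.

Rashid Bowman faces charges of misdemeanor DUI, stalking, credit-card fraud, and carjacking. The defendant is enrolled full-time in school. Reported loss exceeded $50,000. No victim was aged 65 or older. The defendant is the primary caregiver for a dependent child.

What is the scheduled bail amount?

$234,705

Base amounts from the schedule: misdemeanor DUI $3,650; stalking $21,000; credit-card fraud $15,900; carjacking $280,000.
Stacking rule: highest base plus 33% of each additional charge. Highest is carjacking at $280,000. Additional: $3,650 × 33% = $1,204.50; $21,000 × 33% = $6,930; $15,900 × 33% = $5,247. Combined base = $280,000 + $13,381.50 = $293,381.50.
Net percentage adjustment: −15% −15% +10% = −20%. $293,381.50 × 0.8 = $234,705.20.
$234,705.20 is within the $250,000 maximum.
$234,705.20 is at or above the $7,500 minimum.
Rounded to the nearest dollar: $234,705.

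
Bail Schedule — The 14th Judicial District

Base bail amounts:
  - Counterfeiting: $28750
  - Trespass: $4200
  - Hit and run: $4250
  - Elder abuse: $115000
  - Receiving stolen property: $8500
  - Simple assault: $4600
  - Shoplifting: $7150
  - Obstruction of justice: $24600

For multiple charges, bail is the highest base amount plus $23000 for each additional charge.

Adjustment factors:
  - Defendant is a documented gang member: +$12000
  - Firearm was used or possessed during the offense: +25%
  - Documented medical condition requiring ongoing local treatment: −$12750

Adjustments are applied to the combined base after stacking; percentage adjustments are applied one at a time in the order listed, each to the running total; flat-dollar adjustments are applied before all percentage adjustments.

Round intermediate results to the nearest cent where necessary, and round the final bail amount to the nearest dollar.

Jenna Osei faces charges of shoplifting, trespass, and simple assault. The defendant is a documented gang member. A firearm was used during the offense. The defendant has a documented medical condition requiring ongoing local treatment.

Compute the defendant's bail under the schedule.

$65500

Base amounts from the schedule: shoplifting $7150; trespass $4200; simple assault $4600.
Stacking rule: highest base plus $23000 per additional charge. Highest is shoplifting at $7150; 2 additional charges → +$46000. Combined base = $53150.
Defendant is a documented gang member (+$12000 flat): $53150 + $12000 = $65150.
Documented medical condition requiring ongoing local treatment (−$12750 flat): $65150 − $12750 = $52400.
Firearm was used or possessed during the offense (+25%): $52400 × 1.25 = $65500.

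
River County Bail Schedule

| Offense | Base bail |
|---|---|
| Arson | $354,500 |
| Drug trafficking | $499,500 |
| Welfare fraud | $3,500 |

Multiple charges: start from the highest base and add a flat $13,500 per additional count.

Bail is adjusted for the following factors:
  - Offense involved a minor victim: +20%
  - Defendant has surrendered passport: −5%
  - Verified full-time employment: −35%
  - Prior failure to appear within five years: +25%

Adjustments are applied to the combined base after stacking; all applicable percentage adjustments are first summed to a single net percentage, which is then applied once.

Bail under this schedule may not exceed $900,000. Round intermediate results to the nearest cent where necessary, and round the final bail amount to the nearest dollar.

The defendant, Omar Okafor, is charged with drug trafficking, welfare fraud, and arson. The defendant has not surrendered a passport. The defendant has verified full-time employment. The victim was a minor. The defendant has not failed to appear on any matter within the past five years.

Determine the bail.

$447,525

Base amounts from the schedule: drug trafficking $499,500; welfare fraud $3,500; arson $354,500.
Stacking rule: highest base plus $13,500 per additional charge. Highest is drug trafficking at $499,500; 2 additional charges → +$27,000. Combined base = $526,500.
Net percentage adjustment: +20% −35% = −15%. $526,500 × 0.85 = $447,525.
$447,525 is within the $900,000 maximum.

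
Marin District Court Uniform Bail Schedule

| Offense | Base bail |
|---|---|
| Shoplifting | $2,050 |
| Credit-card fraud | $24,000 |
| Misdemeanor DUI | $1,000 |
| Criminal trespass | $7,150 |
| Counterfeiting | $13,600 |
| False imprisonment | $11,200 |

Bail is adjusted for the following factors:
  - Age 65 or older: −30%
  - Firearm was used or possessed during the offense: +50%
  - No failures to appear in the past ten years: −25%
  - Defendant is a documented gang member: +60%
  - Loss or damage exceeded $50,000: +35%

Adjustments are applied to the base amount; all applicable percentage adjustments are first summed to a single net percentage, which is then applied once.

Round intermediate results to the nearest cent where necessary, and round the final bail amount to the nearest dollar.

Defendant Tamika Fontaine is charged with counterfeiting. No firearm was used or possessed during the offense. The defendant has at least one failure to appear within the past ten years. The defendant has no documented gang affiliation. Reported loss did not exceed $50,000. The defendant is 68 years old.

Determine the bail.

$9,520

Base amounts from the schedule: counterfeiting $13,600.
Single charge. Combined base = $13,600.
Age 65 or older (−30%): $13,600 × 0.7 = $9,520.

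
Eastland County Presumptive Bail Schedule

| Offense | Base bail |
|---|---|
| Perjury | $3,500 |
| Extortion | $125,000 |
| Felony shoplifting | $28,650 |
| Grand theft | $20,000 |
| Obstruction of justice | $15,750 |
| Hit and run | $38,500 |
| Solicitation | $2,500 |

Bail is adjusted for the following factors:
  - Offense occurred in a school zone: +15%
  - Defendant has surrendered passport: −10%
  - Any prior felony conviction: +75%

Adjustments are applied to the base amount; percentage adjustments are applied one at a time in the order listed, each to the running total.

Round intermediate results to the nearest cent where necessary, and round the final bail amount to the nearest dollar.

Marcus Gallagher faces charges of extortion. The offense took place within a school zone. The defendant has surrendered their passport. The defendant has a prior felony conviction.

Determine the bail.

$226,406

Base amounts from the schedule: extortion $125,000.
Single charge. Combined base = $125,000.
Offense occurred in a school zone (+15%): $125,000 × 1.15 = $143,750.
Defendant has surrendered passport (−10%): $143,750 × 0.9 = $129,375.
Any prior felony conviction (+75%): $129,375 × 1.75 = $226,406.25.
Rounded to the nearest dollar: $226,406.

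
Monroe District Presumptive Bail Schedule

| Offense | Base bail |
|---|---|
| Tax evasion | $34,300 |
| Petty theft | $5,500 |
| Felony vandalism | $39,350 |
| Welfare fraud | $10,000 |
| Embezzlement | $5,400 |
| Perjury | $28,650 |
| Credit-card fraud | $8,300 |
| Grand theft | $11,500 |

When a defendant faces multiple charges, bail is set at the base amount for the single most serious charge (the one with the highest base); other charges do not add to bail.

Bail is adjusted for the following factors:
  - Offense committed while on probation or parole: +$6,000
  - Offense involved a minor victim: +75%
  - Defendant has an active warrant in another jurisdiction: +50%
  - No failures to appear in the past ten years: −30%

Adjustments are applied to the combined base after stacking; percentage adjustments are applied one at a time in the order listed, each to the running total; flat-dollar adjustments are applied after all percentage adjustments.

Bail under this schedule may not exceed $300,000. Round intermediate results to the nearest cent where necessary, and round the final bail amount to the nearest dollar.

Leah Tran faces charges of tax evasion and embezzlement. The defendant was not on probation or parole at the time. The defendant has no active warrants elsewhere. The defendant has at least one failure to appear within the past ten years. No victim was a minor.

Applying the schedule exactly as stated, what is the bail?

Base amounts from the schedule: tax evasion $34,300; embezzlement $5,400.
Stacking rule: use the highest base only. Highest is tax evasion at $34,300. Combined base = $34,300.
No adjustment factors apply to this defendant.
$34,300 is within the $300,000 maximum.

$34,300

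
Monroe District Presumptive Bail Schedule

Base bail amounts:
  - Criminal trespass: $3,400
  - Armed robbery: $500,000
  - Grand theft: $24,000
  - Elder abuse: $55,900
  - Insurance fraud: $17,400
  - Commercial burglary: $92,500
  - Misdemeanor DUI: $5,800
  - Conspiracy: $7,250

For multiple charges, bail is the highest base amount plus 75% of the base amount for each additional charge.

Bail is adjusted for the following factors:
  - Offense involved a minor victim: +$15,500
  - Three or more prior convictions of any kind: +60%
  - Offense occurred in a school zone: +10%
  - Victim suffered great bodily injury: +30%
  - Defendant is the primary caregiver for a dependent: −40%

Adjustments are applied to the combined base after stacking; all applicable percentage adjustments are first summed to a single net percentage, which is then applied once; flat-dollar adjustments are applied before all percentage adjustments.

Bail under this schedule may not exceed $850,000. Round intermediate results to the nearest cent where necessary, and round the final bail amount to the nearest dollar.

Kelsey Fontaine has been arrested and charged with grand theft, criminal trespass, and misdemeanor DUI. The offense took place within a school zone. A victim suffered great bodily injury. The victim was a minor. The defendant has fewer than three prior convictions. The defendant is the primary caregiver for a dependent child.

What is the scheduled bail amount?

Base amounts from the schedule: grand theft $24,000; criminal trespass $3,400; misdemeanor DUI $5,800.
Stacking rule: highest base plus 75% of each additional charge. Highest is grand theft at $24,000. Additional: $3,400 × 75% = $2,550; $5,800 × 75% = $4,350. Combined base = $24,000 + $6,900 = $30,900.
Offense involved a minor victim (+$15,500 flat): $30,900 + $15,500 = $46,400.
Net percentage adjustment: +10% +30% −40% = +0%. $46,400 × 1 = $46,400.
$46,400 is within the $850,000 maximum.

$46,400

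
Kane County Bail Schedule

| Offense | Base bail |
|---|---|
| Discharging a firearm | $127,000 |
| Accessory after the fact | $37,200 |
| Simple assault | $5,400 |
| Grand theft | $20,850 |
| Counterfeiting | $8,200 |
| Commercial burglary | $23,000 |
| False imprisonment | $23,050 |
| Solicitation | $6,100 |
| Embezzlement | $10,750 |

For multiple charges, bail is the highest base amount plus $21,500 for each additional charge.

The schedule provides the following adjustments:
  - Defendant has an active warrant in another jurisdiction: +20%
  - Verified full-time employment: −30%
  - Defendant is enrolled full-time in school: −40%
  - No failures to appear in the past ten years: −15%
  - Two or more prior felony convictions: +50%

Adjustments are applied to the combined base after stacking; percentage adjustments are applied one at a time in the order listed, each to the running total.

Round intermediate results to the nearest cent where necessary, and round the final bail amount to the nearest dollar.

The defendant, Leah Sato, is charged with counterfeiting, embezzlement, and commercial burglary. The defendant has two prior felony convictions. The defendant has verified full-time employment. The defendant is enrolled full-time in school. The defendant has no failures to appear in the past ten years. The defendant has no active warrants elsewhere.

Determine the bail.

Base amounts from the schedule: counterfeiting $8,200; embezzlement $10,750; commercial burglary $23,000.
Stacking rule: highest base plus $21,500 per additional charge. Highest is commercial burglary at $23,000; 2 additional charges → +$43,000. Combined base = $66,000.
Verified full-time employment (−30%): $66,000 × 0.7 = $46,200.
Defendant is enrolled full-time in school (−40%): $46,200 × 0.6 = $27,720.
No failures to appear in the past ten years (−15%): $27,720 × 0.85 = $23,562.
Two or more prior felony convictions (+50%): $23,562 × 1.5 = $35,343.

$35,343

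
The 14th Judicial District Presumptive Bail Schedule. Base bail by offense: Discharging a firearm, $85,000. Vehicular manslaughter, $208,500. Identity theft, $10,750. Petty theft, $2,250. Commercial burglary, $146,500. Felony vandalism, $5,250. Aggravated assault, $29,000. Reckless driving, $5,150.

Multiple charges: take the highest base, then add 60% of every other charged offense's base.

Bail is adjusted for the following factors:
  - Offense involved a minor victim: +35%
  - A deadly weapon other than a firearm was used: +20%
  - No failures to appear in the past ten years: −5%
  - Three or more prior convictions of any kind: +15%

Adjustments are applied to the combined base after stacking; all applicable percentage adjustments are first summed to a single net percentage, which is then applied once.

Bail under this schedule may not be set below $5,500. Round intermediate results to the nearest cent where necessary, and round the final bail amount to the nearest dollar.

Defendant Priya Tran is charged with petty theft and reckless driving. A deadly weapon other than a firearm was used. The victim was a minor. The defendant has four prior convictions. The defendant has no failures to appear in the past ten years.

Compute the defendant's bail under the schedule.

$10,725

Base amounts from the schedule: petty theft $2,250; reckless driving $5,150.
Stacking rule: highest base plus 60% of each additional charge. Highest is reckless driving at $5,150. Additional: $2,250 × 60% = $1,350. Combined base = $5,150 + $1,350 = $6,500.
Net percentage adjustment: +35% +20% −5% +15% = +65%. $6,500 × 1.65 = $10,725.
$10,725 is at or above the $5,500 minimum.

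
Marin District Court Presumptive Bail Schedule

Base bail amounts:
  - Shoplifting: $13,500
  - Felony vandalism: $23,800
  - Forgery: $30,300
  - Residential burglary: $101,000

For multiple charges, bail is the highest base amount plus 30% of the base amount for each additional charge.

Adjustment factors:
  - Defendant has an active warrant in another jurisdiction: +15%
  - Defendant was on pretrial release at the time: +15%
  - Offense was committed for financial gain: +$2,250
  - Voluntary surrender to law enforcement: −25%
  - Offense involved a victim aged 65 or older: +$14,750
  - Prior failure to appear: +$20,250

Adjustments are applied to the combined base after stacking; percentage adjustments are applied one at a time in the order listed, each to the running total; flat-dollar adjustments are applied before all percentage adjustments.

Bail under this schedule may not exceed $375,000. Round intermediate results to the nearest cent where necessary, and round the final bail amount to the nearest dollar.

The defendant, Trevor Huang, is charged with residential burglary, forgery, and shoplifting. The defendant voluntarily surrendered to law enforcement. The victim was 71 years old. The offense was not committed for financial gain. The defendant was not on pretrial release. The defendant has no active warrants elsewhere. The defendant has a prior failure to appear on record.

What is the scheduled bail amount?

Base amounts from the schedule: residential burglary $101,000; forgery $30,300; shoplifting $13,500.
Stacking rule: highest base plus 30% of each additional charge. Highest is residential burglary at $101,000. Additional: $30,300 × 30% = $9,090; $13,500 × 30% = $4,050. Combined base = $101,000 + $13,140 = $114,140.
Offense involved a victim aged 65 or older (+$14,750 flat): $114,140 + $14,750 = $128,890.
Prior failure to appear (+$20,250 flat): $128,890 + $20,250 = $149,140.
Voluntary surrender to law enforcement (−25%): $149,140 × 0.75 = $111,855.
$111,855 is within the $375,000 maximum.

$111,855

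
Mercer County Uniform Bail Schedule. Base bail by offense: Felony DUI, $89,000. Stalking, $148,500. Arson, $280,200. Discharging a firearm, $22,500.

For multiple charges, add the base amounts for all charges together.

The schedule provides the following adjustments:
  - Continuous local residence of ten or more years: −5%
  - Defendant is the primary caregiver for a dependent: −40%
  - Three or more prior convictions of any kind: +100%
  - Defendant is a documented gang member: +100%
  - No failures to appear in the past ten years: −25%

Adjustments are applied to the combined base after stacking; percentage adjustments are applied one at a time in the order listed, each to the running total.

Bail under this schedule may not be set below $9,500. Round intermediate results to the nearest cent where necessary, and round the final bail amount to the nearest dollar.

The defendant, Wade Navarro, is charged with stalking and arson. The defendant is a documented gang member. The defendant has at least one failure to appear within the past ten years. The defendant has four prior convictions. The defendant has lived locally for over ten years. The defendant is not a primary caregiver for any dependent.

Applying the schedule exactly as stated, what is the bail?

Base amounts from the schedule: stalking $148,500; arson $280,200.
Stacking rule: sum of all bases. $148,500 + $280,200 = $428,700.
Continuous local residence of ten or more years (−5%): $428,700 × 0.95 = $407,265.
Three or more prior convictions of any kind (+100%): $407,265 × 2 = $814,530.
Defendant is a documented gang member (+100%): $814,530 × 2 = $1,629,060.
$1,629,060 is at or above the $9,500 minimum.

$1,629,060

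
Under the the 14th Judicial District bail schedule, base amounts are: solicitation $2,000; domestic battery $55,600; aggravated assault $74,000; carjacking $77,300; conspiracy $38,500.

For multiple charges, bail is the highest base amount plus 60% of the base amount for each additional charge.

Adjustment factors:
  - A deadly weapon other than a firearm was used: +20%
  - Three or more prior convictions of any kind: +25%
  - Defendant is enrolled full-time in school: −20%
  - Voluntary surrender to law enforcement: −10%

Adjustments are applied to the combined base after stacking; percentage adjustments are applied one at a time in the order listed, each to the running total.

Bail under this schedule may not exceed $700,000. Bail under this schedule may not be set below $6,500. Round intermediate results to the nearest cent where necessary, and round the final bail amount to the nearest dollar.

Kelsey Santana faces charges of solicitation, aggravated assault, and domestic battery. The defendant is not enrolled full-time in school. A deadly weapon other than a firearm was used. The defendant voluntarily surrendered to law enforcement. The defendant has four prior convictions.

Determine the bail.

$146,556

Base amounts from the schedule: solicitation $2,000; aggravated assault $74,000; domestic battery $55,600.
Stacking rule: highest base plus 60% of each additional charge. Highest is aggravated assault at $74,000. Additional: $2,000 × 60% = $1,200; $55,600 × 60% = $33,360. Combined base = $74,000 + $34,560 = $108,560.
A deadly weapon other than a firearm was used (+20%): $108,560 × 1.2 = $130,272.
Three or more prior convictions of any kind (+25%): $130,272 × 1.25 = $162,840.
Voluntary surrender to law enforcement (−10%): $162,840 × 0.9 = $146,556.
$146,556 is within the $700,000 maximum.
$146,556 is at or above the $6,500 minimum.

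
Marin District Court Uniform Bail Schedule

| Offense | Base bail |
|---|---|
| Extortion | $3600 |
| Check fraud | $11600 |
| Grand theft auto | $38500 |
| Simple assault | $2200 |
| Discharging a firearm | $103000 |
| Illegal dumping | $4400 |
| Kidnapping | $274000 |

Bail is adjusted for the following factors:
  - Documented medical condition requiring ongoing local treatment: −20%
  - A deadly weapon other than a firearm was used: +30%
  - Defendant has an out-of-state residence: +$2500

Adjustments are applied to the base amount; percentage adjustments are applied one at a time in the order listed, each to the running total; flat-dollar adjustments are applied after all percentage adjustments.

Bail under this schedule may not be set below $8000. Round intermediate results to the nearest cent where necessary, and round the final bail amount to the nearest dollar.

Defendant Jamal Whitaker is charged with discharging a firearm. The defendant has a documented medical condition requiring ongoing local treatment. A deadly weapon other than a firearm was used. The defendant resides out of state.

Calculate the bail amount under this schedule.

$109620

Base amounts from the schedule: discharging a firearm $103000.
Single charge. Combined base = $103000.
Documented medical condition requiring ongoing local treatment (−20%): $103000 × 0.8 = $82400.
A deadly weapon other than a firearm was used (+30%): $82400 × 1.3 = $107120.
Defendant has an out-of-state residence (+$2500 flat): $107120 + $2500 = $109620.
$109620 is at or above the $8000 minimum.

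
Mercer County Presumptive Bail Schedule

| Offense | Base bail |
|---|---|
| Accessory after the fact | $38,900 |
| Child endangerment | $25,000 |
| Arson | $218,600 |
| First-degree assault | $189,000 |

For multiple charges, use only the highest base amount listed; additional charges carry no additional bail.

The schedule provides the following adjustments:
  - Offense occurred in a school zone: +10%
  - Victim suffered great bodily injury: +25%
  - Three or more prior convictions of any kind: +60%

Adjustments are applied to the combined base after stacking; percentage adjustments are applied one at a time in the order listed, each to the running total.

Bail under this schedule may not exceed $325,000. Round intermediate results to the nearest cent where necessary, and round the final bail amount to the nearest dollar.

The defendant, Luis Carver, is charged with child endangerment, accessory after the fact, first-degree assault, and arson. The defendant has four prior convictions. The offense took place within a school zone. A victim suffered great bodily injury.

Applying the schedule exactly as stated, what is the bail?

Base amounts from the schedule: child endangerment $25,000; accessory after the fact $38,900; first-degree assault $189,000; arson $218,600.
Stacking rule: use the highest base only. Highest is arson at $218,600. Combined base = $218,600.
Offense occurred in a school zone (+10%): $218,600 × 1.1 = $240,460.
Victim suffered great bodily injury (+25%): $240,460 × 1.25 = $300,575.
Three or more prior convictions of any kind (+60%): $300,575 × 1.6 = $480,920.
Result $480,920 exceeds the maximum of $325,000; bail is capped at $325,000.

$325,000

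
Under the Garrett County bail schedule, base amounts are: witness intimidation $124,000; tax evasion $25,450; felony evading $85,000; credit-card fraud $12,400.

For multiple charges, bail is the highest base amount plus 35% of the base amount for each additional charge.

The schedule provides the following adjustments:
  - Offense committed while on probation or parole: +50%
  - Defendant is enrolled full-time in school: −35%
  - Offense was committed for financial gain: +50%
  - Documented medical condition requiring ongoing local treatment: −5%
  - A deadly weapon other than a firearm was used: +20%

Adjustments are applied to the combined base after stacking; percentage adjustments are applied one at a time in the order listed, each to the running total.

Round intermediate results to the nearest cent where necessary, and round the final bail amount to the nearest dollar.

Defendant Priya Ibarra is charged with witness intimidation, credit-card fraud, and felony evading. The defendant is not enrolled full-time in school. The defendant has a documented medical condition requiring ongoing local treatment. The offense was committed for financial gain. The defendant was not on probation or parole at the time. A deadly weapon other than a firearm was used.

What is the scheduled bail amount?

Base amounts from the schedule: witness intimidation $124,000; credit-card fraud $12,400; felony evading $85,000.
Stacking rule: highest base plus 35% of each additional charge. Highest is witness intimidation at $124,000. Additional: $12,400 × 35% = $4,340; $85,000 × 35% = $29,750. Combined base = $124,000 + $34,090 = $158,090.
Offense was committed for financial gain (+50%): $158,090 × 1.5 = $237,135.
Documented medical condition requiring ongoing local treatment (−5%): $237,135 × 0.95 = $225,278.25.
A deadly weapon other than a firearm was used (+20%): $225,278.25 × 1.2 = $270,333.90.
Rounded to the nearest dollar: $270,334.

$270,334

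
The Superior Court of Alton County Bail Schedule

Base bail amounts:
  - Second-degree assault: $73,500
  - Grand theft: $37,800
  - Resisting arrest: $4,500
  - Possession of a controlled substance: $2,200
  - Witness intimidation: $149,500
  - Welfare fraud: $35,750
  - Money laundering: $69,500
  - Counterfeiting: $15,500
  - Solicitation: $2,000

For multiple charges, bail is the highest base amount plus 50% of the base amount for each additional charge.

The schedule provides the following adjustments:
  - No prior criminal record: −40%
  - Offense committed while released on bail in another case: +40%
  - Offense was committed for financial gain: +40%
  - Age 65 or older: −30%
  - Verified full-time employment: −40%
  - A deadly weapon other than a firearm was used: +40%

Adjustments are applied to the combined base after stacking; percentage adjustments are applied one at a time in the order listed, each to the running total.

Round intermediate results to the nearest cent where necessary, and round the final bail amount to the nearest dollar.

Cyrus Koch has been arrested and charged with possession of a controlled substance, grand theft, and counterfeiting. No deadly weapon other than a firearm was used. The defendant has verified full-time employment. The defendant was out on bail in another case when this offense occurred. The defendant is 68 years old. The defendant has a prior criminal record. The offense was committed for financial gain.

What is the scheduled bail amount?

Base amounts from the schedule: possession of a controlled substance $2,200; grand theft $37,800; counterfeiting $15,500.
Stacking rule: highest base plus 50% of each additional charge. Highest is grand theft at $37,800. Additional: $2,200 × 50% = $1,100; $15,500 × 50% = $7,750. Combined base = $37,800 + $8,850 = $46,650.
Offense committed while released on bail in another case (+40%): $46,650 × 1.4 = $65,310.
Offense was committed for financial gain (+40%): $65,310 × 1.4 = $91,434.
Age 65 or older (−30%): $91,434 × 0.7 = $64,003.80.
Verified full-time employment (−40%): $64,003.80 × 0.6 = $38,402.28.
Rounded to the nearest dollar: $38,402.

$38,402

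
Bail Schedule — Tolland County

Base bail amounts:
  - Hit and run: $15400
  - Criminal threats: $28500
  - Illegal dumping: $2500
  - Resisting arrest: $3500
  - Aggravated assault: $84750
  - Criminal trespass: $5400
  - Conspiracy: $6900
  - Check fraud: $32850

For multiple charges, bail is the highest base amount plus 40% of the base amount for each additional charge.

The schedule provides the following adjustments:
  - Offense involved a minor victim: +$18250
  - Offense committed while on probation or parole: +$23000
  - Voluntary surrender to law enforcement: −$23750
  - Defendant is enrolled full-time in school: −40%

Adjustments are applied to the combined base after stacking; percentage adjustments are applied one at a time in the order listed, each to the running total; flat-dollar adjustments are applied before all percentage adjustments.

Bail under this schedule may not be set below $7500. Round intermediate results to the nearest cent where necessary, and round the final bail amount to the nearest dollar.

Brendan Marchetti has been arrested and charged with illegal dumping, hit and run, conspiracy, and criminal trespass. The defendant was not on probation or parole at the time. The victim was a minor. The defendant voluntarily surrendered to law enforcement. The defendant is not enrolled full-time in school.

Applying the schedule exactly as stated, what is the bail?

Base amounts from the schedule: illegal dumping $2500; hit and run $15400; conspiracy $6900; criminal trespass $5400.
Stacking rule: highest base plus 40% of each additional charge. Highest is hit and run at $15400. Additional: $2500 × 40% = $1000; $6900 × 40% = $2760; $5400 × 40% = $2160. Combined base = $15400 + $5920 = $21320.
Offense involved a minor victim (+$18250 flat): $21320 + $18250 = $39570.
Voluntary surrender to law enforcement (−$23750 flat): $39570 − $23750 = $15820.
$15820 is at or above the $7500 minimum.

$15820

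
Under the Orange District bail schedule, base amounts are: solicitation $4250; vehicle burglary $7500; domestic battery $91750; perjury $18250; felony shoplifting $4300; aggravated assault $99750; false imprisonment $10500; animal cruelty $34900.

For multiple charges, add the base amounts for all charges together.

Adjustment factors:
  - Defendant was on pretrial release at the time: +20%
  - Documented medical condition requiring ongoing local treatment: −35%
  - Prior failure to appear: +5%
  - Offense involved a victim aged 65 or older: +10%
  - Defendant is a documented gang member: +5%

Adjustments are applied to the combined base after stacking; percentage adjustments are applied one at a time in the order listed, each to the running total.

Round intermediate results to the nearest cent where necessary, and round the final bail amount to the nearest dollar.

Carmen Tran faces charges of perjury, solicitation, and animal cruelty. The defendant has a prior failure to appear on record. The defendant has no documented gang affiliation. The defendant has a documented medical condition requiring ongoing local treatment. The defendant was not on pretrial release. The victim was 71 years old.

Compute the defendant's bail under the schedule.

$43093

Base amounts from the schedule: perjury $18250; solicitation $4250; animal cruelty $34900.
Stacking rule: sum of all bases. $18250 + $4250 + $34900 = $57400.
Documented medical condition requiring ongoing local treatment (−35%): $57400 × 0.65 = $37310.
Prior failure to appear (+5%): $37310 × 1.05 = $39175.50.
Offense involved a victim aged 65 or older (+10%): $39175.50 × 1.1 = $43093.05.
Rounded to the nearest dollar: $43093.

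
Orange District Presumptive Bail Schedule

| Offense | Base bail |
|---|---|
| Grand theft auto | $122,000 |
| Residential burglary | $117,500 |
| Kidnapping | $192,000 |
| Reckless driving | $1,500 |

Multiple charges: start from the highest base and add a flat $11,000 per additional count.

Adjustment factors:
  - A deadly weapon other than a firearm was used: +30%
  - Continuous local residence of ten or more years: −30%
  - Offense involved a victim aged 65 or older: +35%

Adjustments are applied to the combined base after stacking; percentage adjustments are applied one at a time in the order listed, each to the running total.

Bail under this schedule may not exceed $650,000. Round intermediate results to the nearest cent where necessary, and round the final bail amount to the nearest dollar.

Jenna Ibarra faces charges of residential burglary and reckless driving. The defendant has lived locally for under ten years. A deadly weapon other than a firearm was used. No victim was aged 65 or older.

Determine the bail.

Base amounts from the schedule: residential burglary $117,500; reckless driving $1,500.
Stacking rule: highest base plus $11,000 per additional charge. Highest is residential burglary at $117,500; 1 additional charge → +$11,000. Combined base = $128,500.
A deadly weapon other than a firearm was used (+30%): $128,500 × 1.3 = $167,050.
$167,050 is within the $650,000 maximum.

$167,050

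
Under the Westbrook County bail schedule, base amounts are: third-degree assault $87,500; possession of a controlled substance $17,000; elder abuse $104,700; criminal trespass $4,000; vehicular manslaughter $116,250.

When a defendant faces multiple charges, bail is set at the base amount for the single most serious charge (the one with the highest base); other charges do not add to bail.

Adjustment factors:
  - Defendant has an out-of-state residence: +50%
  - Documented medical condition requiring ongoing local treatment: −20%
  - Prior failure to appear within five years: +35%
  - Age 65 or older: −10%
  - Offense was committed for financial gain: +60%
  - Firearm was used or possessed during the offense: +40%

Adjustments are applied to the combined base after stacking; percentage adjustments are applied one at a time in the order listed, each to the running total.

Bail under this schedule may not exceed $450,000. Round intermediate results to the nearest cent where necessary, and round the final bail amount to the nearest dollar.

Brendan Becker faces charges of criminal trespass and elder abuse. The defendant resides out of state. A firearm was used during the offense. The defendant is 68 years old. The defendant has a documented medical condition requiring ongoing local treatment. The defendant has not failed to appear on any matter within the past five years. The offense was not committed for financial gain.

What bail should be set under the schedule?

Base amounts from the schedule: criminal trespass $4,000; elder abuse $104,700.
Stacking rule: use the highest base only. Highest is elder abuse at $104,700. Combined base = $104,700.
Defendant has an out-of-state residence (+50%): $104,700 × 1.5 = $157,050.
Documented medical condition requiring ongoing local treatment (−20%): $157,050 × 0.8 = $125,640.
Age 65 or older (−10%): $125,640 × 0.9 = $113,076.
Firearm was used or possessed during the offense (+40%): $113,076 × 1.4 = $158,306.40.
$158,306.40 is within the $450,000 maximum.
Rounded to the nearest dollar: $158,306.

$158,306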